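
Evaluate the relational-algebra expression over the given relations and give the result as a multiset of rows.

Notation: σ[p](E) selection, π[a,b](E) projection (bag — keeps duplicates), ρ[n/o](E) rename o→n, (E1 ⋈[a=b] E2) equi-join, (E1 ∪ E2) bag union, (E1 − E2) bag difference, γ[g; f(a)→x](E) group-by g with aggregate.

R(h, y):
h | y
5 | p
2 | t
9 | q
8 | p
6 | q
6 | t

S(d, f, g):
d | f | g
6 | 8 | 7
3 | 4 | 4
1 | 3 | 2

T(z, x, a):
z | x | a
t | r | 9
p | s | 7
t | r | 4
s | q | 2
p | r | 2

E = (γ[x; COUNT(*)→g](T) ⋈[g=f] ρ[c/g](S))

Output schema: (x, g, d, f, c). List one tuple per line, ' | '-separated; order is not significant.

Row counts bottom-up:
  T → 5
  γ[x; COUNT(*)→g](T) → 3
  S → 3
  ρ[c/g](S) → 3
  (γ[x; COUNT(*)→g](T) ⋈[g=f] ρ[c/g](S)) → 1

== RESULT ==
x | g | d | f | c
r | 3 | 1 | 3 | 2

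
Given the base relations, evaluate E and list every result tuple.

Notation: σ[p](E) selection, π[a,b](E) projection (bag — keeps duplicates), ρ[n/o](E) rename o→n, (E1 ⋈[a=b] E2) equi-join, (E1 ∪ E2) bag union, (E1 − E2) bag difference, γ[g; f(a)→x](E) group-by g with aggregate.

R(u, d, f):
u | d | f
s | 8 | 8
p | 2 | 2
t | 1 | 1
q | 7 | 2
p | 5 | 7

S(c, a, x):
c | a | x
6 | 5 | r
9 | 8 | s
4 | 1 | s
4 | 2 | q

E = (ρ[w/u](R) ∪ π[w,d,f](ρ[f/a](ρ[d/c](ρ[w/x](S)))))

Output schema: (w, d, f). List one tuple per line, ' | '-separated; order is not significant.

Subexpression sizes:
  R → 5
  ρ[w/u](R) → 5
  S → 4
  ρ[w/x](S) → 4
  ρ[d/c](ρ[w/x](S)) → 4
  ρ[f/a](ρ[d/c](ρ[w/x](S))) → 4
  π[w,d,f](ρ[f/a](ρ[d/c](ρ[w/x](S)))) → 4
  (ρ[w/u](R) ∪ π[w,d,f](ρ[f/a](ρ[d/c](ρ[w/x](S))))) → 9

== RESULT ==
w | d | f
p | 2 | 2
p | 5 | 7
q | 4 | 2
q | 7 | 2
r | 6 | 5
s | 4 | 1
s | 8 | 8
s | 9 | 8
t | 1 | 1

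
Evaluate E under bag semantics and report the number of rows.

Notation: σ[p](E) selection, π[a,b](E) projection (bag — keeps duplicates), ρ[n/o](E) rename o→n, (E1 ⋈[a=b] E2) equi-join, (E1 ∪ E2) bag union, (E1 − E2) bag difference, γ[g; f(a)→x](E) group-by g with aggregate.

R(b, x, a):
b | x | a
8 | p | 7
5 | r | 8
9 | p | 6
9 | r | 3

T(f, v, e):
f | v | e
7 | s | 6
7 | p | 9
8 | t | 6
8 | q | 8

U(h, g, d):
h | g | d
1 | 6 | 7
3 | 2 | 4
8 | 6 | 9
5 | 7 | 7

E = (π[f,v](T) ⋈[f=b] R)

Per-node cardinality:
  T → 4
  π[f,v](T) → 4
  R → 4
  (π[f,v](T) ⋈[f=b] R) → 2

|E| = 2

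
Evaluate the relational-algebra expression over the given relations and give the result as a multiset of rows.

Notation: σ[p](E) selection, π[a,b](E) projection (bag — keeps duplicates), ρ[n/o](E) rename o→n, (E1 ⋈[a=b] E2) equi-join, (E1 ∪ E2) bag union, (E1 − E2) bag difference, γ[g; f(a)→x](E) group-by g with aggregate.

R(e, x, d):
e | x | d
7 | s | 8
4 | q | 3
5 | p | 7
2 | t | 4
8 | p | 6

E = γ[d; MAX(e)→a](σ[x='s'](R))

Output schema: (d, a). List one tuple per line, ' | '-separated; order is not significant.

Row counts bottom-up:
  R → 5
  σ[x='s'](R) → 1
  γ[d; MAX(e)→a](σ[x='s'](R)) → 1

== RESULT ==
d | a
8 | 7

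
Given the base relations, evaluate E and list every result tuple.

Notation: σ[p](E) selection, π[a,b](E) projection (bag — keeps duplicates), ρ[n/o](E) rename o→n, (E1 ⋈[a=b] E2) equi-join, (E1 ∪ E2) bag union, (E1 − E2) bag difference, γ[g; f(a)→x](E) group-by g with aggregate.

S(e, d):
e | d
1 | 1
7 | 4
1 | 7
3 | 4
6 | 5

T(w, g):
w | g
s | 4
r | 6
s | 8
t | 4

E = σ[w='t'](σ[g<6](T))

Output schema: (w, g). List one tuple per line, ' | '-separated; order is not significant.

Stepwise |·|:
  T → 4
  σ[g<6](T) → 2
  σ[w='t'](σ[g<6](T)) → 1

== RESULT ==
w | g
t | 4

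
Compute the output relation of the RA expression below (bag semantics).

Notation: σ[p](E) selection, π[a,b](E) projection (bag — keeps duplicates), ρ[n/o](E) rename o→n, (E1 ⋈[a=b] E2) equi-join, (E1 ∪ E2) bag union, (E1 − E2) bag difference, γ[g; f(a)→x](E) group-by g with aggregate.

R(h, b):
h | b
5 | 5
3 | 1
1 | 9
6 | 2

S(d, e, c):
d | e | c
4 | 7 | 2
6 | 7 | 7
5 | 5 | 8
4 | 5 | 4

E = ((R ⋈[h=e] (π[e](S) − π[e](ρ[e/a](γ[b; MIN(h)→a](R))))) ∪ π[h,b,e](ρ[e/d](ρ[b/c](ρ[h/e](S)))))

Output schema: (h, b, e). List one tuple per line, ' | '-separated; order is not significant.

Subexpression sizes:
  R → 4
  S → 4
  π[e](S) → 4
  R → 4
  γ[b; MIN(h)→a](R) → 4
  ρ[e/a](γ[b; MIN(h)→a](R)) → 4
  π[e](ρ[e/a](γ[b; MIN(h)→a](R))) → 4
  (π[e](S) − π[e](ρ[e/a](γ[b; MIN(h)→a](R)))) → 3
  (R ⋈[h=e] (π[e](S) − π[e](ρ[e/a](γ[b; MIN(h)→a](R))))) → 1
  S → 4
  ρ[h/e](S) → 4
  ρ[b/c](ρ[h/e](S)) → 4
  ρ[e/d](ρ[b/c](ρ[h/e](S))) → 4
  π[h,b,e](ρ[e/d](ρ[b/c](ρ[h/e](S)))) → 4
  ((R ⋈[h=e] (π[e](S) − π[e](ρ[e/a](γ[b; MIN(h)→a](R))))) ∪ π[h,b,e](ρ[e/d](ρ[b/c](ρ[h/e](S))))) → 5

== RESULT ==
h | b | e
5 | 4 | 4
5 | 5 | 5
5 | 8 | 5
7 | 2 | 4
7 | 7 | 6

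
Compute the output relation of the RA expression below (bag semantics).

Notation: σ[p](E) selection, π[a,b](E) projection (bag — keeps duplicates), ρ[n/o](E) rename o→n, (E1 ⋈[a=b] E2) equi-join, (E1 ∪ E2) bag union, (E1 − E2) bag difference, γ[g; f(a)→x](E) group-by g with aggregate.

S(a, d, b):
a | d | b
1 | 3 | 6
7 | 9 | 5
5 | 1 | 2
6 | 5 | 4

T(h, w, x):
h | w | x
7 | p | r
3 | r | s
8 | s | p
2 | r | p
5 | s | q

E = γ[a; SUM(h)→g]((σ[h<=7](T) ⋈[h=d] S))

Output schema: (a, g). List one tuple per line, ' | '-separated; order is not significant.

Subexpression sizes:
  T → 5
  σ[h<=7](T) → 4
  S → 4
  (σ[h<=7](T) ⋈[h=d] S) → 2
  γ[a; SUM(h)→g]((σ[h<=7](T) ⋈[h=d] S)) → 2

== RESULT ==
a | g
1 | 3
6 | 5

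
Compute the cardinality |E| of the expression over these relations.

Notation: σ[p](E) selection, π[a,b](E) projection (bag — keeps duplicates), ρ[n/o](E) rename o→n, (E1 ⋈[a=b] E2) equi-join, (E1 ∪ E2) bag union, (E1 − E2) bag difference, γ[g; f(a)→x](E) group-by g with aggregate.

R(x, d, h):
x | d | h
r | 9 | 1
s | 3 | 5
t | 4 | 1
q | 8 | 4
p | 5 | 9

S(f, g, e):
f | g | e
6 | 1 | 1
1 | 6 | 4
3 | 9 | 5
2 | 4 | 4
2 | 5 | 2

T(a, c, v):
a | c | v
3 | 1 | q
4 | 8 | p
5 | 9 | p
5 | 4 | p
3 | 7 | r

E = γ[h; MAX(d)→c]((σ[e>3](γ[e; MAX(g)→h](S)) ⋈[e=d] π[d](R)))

Row counts bottom-up:
  S → 5
  γ[e; MAX(g)→h](S) → 4
  σ[e>3](γ[e; MAX(g)→h](S)) → 2
  R → 5
  π[d](R) → 5
  (σ[e>3](γ[e; MAX(g)→h](S)) ⋈[e=d] π[d](R)) → 2
  γ[h; MAX(d)→c]((σ[e>3](γ[e; MAX(g)→h](S)) ⋈[e=d] π[d](R))) → 2

|E| = 2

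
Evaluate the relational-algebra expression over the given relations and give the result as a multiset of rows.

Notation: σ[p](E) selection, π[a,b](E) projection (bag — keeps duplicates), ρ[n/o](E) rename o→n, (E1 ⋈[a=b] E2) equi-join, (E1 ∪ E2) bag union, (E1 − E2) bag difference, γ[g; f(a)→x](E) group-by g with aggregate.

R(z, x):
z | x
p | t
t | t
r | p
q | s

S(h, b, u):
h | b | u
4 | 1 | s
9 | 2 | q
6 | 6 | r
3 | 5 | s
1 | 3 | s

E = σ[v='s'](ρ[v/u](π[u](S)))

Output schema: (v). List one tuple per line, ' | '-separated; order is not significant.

Stepwise |·|:
  S → 5
  π[u](S) → 5
  ρ[v/u](π[u](S)) → 5
  σ[v='s'](ρ[v/u](π[u](S))) → 3

== RESULT ==
v
s
s
s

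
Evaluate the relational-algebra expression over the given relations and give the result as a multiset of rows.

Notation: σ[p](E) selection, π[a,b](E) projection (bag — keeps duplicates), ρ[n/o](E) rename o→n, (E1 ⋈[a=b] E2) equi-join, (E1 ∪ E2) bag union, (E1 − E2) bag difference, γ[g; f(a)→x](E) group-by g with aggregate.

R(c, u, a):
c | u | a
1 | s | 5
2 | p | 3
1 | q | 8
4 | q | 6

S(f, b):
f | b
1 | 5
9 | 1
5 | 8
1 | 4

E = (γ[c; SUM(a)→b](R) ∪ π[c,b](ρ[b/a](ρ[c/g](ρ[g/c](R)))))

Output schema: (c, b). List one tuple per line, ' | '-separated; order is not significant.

Subexpression sizes:
  R → 4
  γ[c; SUM(a)→b](R) → 3
  R → 4
  ρ[g/c](R) → 4
  ρ[c/g](ρ[g/c](R)) → 4
  ρ[b/a](ρ[c/g](ρ[g/c](R))) → 4
  π[c,b](ρ[b/a](ρ[c/g](ρ[g/c](R)))) → 4
  (γ[c; SUM(a)→b](R) ∪ π[c,b](ρ[b/a](ρ[c/g](ρ[g/c](R))))) → 7

== RESULT ==
c | b
1 | 5
1 | 8
1 | 13
2 | 3
2 | 3
4 | 6
4 | 6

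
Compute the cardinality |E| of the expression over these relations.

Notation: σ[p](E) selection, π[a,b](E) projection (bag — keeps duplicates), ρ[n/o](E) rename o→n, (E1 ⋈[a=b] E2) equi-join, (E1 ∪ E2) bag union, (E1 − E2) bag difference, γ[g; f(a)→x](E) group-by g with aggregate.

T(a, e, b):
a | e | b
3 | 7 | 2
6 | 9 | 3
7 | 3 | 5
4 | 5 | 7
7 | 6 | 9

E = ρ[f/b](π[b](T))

Per-node cardinality:
  T → 5
  π[b](T) → 5
  ρ[f/b](π[b](T)) → 5

|E| = 5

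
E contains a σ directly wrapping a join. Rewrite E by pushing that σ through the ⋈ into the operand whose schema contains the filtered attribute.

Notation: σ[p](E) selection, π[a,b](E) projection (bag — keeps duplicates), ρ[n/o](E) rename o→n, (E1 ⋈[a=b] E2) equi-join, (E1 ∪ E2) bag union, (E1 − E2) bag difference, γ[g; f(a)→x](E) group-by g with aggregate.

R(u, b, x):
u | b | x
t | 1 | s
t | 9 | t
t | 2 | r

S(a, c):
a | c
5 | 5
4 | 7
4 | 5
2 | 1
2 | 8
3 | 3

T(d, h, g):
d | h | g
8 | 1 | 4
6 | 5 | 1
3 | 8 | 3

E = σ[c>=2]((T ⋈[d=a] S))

σ filters on c, owned by the right side.
E' = (T ⋈[d=a] σ[c>=2](S))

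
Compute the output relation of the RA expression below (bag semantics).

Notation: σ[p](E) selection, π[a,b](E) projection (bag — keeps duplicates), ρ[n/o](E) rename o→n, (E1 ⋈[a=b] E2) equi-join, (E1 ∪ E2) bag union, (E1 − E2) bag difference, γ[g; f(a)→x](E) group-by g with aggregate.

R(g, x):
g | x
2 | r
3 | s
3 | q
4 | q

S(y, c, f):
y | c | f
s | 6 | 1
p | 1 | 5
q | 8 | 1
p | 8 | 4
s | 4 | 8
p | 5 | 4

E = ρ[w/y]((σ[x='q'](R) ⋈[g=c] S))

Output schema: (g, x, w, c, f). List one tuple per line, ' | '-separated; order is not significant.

Stepwise |·|:
  R → 4
  σ[x='q'](R) → 2
  S → 6
  (σ[x='q'](R) ⋈[g=c] S) → 1
  ρ[w/y]((σ[x='q'](R) ⋈[g=c] S)) → 1

== RESULT ==
g | x | w | c | f
4 | q | s | 4 | 8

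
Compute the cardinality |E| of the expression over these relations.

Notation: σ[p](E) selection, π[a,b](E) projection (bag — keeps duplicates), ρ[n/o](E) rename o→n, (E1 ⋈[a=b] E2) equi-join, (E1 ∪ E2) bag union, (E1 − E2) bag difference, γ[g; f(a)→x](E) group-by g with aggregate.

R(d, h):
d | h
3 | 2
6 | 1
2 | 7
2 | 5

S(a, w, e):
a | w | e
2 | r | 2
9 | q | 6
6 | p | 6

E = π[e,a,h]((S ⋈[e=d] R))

Per-node cardinality:
  S → 3
  R → 4
  (S ⋈[e=d] R) → 4
  π[e,a,h]((S ⋈[e=d] R)) → 4

|E| = 4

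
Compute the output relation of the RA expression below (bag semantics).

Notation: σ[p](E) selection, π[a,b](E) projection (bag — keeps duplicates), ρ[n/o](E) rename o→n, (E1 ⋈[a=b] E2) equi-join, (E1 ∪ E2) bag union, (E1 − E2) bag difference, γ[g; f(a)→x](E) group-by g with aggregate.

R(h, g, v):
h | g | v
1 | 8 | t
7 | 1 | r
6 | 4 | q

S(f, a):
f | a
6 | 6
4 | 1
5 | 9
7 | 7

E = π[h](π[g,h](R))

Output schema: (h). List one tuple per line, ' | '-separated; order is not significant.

Per-node cardinality:
  R → 3
  π[g,h](R) → 3
  π[h](π[g,h](R)) → 3

== RESULT ==
h
1
6
7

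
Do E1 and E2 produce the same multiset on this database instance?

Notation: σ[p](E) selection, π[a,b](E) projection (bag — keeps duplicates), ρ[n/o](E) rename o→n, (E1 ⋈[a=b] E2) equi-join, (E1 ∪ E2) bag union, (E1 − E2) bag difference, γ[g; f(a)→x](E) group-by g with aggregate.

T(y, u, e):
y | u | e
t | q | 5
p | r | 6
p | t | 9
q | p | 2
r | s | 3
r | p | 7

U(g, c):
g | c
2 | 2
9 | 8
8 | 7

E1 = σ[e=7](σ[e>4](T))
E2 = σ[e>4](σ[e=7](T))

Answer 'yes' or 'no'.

E1 per-node cardinality:
  T → 6
  σ[e>4](T) → 4
  σ[e=7](σ[e>4](T)) → 1
E2 per-node cardinality:
  T → 6
  σ[e=7](T) → 1
  σ[e>4](σ[e=7](T)) → 1

E1 and E2 produce the same multiset:
y | u | e
r | p | 7

yes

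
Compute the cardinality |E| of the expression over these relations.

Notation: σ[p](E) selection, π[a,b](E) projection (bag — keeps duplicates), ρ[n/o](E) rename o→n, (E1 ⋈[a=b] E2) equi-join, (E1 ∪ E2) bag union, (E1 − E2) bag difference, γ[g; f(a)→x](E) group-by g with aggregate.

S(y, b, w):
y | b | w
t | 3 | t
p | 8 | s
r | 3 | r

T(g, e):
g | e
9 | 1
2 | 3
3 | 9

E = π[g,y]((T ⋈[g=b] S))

Stepwise |·|:
  T → 3
  S → 3
  (T ⋈[g=b] S) → 2
  π[g,y]((T ⋈[g=b] S)) → 2

|E| = 2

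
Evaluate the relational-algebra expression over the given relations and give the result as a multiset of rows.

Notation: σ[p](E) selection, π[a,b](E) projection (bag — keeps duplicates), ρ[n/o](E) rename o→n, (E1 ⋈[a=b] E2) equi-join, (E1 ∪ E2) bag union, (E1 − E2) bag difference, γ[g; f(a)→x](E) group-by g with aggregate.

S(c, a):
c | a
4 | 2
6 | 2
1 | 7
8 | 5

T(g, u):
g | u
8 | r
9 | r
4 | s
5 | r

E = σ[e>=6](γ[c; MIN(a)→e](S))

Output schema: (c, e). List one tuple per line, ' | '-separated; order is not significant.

Per-node cardinality:
  S → 4
  γ[c; MIN(a)→e](S) → 4
  σ[e>=6](γ[c; MIN(a)→e](S)) → 1

== RESULT ==
c | e
1 | 7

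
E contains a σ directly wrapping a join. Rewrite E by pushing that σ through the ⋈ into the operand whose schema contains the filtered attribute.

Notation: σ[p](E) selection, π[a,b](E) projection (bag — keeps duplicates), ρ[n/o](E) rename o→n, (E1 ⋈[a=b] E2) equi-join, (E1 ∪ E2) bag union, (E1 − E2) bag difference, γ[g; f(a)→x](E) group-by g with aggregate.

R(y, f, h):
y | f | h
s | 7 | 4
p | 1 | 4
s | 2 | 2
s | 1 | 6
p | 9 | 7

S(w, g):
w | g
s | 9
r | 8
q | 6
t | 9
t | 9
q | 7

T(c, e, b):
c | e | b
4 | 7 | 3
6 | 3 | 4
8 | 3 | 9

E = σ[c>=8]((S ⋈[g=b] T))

σ filters on c, owned by the right side.
E' = (S ⋈[g=b] σ[c>=8](T))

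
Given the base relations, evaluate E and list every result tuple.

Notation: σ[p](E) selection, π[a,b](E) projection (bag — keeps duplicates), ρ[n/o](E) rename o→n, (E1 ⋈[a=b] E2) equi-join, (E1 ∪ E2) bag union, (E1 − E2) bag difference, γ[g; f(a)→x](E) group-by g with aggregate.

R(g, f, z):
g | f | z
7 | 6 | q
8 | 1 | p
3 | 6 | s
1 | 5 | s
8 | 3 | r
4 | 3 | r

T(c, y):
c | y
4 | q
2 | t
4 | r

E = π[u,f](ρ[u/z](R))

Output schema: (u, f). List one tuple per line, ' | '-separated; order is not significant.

Subexpression sizes:
  R → 6
  ρ[u/z](R) → 6
  π[u,f](ρ[u/z](R)) → 6

== RESULT ==
u | f
p | 1
q | 6
r | 3
r | 3
s | 5
s | 6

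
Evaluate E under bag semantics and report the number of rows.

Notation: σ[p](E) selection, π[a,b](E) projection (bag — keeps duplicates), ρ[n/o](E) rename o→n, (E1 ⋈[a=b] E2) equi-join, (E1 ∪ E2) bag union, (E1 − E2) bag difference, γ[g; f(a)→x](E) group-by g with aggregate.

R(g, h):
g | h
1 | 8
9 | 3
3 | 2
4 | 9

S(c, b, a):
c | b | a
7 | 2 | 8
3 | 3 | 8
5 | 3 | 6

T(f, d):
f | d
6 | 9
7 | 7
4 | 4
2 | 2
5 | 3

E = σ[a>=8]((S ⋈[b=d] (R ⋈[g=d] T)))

Per-node cardinality:
  S → 3
  R → 4
  T → 5
  (R ⋈[g=d] T) → 3
  (S ⋈[b=d] (R ⋈[g=d] T)) → 2
  σ[a>=8]((S ⋈[b=d] (R ⋈[g=d] T))) → 1

|E| = 1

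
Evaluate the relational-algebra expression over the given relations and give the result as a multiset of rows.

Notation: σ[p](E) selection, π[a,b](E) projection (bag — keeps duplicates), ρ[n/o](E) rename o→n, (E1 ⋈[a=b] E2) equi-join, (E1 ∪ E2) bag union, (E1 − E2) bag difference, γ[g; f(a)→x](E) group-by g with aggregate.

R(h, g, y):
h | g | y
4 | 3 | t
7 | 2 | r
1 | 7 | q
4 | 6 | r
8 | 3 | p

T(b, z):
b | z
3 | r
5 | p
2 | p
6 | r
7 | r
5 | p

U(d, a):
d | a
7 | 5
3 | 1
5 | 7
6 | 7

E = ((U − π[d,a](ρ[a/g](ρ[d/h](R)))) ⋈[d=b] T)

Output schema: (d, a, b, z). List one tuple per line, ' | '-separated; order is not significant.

Row counts bottom-up:
  U → 4
  R → 5
  ρ[d/h](R) → 5
  ρ[a/g](ρ[d/h](R)) → 5
  π[d,a](ρ[a/g](ρ[d/h](R))) → 5
  (U − π[d,a](ρ[a/g](ρ[d/h](R)))) → 4
  T → 6
  ((U − π[d,a](ρ[a/g](ρ[d/h](R)))) ⋈[d=b] T) → 5

== RESULT ==
d | a | b | z
3 | 1 | 3 | r
5 | 7 | 5 | p
5 | 7 | 5 | p
6 | 7 | 6 | r
7 | 5 | 7 | r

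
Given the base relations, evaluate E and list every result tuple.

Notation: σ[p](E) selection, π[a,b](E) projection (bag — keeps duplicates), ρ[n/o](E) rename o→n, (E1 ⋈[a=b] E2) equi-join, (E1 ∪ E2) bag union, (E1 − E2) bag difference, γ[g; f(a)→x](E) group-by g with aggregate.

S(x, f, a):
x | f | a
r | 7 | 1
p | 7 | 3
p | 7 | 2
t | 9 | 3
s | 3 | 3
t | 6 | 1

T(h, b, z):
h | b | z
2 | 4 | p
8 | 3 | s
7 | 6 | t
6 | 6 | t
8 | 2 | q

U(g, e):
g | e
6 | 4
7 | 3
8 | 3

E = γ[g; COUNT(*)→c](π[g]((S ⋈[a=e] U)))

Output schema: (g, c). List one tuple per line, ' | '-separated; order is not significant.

Stepwise |·|:
  S → 6
  U → 3
  (S ⋈[a=e] U) → 6
  π[g]((S ⋈[a=e] U)) → 6
  γ[g; COUNT(*)→c](π[g]((S ⋈[a=e] U))) → 2

== RESULT ==
g | c
7 | 3
8 | 3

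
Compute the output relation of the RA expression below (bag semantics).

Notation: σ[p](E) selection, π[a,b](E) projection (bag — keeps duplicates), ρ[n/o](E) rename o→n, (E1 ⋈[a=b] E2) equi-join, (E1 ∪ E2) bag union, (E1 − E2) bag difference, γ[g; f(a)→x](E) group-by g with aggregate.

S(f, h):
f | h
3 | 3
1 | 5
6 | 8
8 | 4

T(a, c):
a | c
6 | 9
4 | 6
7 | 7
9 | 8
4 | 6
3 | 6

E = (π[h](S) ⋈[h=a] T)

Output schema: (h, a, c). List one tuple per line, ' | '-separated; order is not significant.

Stepwise |·|:
  S → 4
  π[h](S) → 4
  T → 6
  (π[h](S) ⋈[h=a] T) → 3

== RESULT ==
h | a | c
3 | 3 | 6
4 | 4 | 6
4 | 4 | 6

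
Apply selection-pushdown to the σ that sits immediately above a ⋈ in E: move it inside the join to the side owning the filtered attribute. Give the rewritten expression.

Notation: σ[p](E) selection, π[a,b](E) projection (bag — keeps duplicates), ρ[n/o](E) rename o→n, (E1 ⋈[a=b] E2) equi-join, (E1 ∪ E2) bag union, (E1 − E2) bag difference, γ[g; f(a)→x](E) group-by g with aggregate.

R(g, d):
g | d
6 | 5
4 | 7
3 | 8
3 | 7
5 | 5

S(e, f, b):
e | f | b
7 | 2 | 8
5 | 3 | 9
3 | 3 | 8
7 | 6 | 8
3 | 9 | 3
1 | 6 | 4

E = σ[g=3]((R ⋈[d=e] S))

σ filters on g, owned by the left side.
E' = (σ[g=3](R) ⋈[d=e] S)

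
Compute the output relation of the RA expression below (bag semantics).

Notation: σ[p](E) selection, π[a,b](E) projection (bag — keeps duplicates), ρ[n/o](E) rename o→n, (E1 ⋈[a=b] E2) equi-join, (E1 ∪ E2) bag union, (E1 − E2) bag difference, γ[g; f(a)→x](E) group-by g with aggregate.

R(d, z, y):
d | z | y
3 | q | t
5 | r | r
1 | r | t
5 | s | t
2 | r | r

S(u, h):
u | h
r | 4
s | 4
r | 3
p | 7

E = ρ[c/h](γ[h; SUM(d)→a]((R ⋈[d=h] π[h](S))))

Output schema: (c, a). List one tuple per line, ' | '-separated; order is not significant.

Per-node cardinality:
  R → 5
  S → 4
  π[h](S) → 4
  (R ⋈[d=h] π[h](S)) → 1
  γ[h; SUM(d)→a]((R ⋈[d=h] π[h](S))) → 1
  ρ[c/h](γ[h; SUM(d)→a]((R ⋈[d=h] π[h](S)))) → 1

== RESULT ==
c | a
3 | 3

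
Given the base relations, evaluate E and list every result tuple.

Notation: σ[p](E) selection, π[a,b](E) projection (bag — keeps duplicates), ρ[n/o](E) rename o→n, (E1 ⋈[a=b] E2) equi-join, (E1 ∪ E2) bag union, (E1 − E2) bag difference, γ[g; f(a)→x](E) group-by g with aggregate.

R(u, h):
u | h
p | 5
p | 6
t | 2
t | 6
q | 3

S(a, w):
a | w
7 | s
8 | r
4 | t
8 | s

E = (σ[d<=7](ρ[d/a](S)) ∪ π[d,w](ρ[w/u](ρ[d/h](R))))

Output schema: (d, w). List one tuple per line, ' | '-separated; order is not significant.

Subexpression sizes:
  S → 4
  ρ[d/a](S) → 4
  σ[d<=7](ρ[d/a](S)) → 2
  R → 5
  ρ[d/h](R) → 5
  ρ[w/u](ρ[d/h](R)) → 5
  π[d,w](ρ[w/u](ρ[d/h](R))) → 5
  (σ[d<=7](ρ[d/a](S)) ∪ π[d,w](ρ[w/u](ρ[d/h](R)))) → 7

== RESULT ==
d | w
2 | t
3 | q
4 | t
5 | p
6 | p
6 | t
7 | s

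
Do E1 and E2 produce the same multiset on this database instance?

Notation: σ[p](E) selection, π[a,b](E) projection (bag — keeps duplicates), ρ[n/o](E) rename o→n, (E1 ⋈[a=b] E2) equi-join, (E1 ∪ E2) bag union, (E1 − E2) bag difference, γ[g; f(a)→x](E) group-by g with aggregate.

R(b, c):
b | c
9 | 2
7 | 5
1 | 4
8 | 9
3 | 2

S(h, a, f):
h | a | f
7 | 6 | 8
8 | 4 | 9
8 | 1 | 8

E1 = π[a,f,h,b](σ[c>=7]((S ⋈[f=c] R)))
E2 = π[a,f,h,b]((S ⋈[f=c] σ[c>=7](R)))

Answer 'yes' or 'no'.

E1 row counts bottom-up:
  S → 3
  R → 5
  (S ⋈[f=c] R) → 1
  σ[c>=7]((S ⋈[f=c] R)) → 1
  π[a,f,h,b](σ[c>=7]((S ⋈[f=c] R))) → 1
E2 row counts bottom-up:
  S → 3
  R → 5
  σ[c>=7](R) → 1
  (S ⋈[f=c] σ[c>=7](R)) → 1
  π[a,f,h,b]((S ⋈[f=c] σ[c>=7](R))) → 1

E1 and E2 produce the same multiset:
a | f | h | b
4 | 9 | 8 | 8

yes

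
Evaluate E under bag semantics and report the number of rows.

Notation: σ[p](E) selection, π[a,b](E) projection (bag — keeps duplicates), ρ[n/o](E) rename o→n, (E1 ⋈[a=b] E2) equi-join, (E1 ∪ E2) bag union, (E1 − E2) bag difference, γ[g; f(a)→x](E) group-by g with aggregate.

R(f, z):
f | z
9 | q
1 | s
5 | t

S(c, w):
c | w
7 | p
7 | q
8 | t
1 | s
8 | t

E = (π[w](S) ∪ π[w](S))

Stepwise |·|:
  S → 5
  π[w](S) → 5
  S → 5
  π[w](S) → 5
  (π[w](S) ∪ π[w](S)) → 10

|E| = 10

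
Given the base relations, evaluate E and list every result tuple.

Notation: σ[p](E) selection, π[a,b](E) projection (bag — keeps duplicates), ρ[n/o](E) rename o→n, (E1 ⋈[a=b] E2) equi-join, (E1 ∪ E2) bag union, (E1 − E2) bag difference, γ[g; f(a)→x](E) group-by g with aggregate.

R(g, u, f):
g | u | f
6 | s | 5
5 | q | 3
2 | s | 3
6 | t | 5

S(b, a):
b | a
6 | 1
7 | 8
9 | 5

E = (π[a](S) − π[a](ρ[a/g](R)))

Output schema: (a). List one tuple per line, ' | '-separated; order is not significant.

Per-node cardinality:
  S → 3
  π[a](S) → 3
  R → 4
  ρ[a/g](R) → 4
  π[a](ρ[a/g](R)) → 4
  (π[a](S) − π[a](ρ[a/g](R))) → 2

== RESULT ==
a
1
8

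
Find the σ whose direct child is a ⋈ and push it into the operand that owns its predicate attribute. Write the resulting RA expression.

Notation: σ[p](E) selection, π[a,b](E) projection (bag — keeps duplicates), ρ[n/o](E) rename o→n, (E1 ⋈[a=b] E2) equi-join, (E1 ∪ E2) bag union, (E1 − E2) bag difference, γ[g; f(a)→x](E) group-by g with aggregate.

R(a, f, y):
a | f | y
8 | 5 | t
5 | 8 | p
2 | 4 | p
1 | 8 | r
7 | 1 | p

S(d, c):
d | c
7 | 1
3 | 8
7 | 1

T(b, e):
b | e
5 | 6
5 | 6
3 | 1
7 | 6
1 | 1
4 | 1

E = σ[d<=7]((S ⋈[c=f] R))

σ filters on d, owned by the left side.
E' = (σ[d<=7](S) ⋈[c=f] R)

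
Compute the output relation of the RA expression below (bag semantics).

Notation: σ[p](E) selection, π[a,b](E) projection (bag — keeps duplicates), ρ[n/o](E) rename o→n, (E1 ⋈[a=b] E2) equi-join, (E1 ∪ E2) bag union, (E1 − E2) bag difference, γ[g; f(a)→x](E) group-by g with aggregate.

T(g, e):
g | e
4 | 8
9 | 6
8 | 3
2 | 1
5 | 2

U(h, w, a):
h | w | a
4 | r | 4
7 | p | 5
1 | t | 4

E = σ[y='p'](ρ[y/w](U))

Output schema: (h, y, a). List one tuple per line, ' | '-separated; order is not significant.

Per-node cardinality:
  U → 3
  ρ[y/w](U) → 3
  σ[y='p'](ρ[y/w](U)) → 1

== RESULT ==
h | y | a
7 | p | 5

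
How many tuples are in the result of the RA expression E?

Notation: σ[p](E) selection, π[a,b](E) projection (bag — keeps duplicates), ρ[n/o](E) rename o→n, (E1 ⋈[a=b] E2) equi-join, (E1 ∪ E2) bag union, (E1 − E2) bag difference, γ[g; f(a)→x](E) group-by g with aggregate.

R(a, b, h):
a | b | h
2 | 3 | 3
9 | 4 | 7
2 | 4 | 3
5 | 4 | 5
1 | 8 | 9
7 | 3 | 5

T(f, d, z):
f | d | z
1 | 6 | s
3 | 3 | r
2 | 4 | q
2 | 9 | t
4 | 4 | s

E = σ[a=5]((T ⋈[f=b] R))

Per-node cardinality:
  T → 5
  R → 6
  (T ⋈[f=b] R) → 5
  σ[a=5]((T ⋈[f=b] R)) → 1

|E| = 1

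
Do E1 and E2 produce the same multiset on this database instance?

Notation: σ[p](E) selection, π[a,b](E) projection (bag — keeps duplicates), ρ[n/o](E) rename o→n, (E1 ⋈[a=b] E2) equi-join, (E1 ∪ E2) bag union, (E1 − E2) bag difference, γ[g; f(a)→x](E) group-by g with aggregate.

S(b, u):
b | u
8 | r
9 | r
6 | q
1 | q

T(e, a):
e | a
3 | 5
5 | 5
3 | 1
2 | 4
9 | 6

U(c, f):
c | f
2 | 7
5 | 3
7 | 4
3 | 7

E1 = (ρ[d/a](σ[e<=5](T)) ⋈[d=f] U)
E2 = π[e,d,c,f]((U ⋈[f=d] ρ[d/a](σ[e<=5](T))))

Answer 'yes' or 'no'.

E1 per-node cardinality:
  T → 5
  σ[e<=5](T) → 4
  ρ[d/a](σ[e<=5](T)) → 4
  U → 4
  (ρ[d/a](σ[e<=5](T)) ⋈[d=f] U) → 1
E2 per-node cardinality:
  U → 4
  T → 5
  σ[e<=5](T) → 4
  ρ[d/a](σ[e<=5](T)) → 4
  (U ⋈[f=d] ρ[d/a](σ[e<=5](T))) → 1
  π[e,d,c,f]((U ⋈[f=d] ρ[d/a](σ[e<=5](T)))) → 1

E1 and E2 produce the same multiset:
e | d | c | f
2 | 4 | 7 | 4

yes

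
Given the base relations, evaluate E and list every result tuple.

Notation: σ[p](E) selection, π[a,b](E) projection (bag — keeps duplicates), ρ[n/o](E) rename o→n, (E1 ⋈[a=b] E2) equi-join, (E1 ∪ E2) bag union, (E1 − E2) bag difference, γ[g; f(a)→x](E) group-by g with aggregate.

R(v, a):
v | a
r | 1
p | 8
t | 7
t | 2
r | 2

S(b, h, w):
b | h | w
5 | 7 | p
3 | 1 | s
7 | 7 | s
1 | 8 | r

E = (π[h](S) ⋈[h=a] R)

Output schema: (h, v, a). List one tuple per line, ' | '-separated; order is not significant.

Row counts bottom-up:
  S → 4
  π[h](S) → 4
  R → 5
  (π[h](S) ⋈[h=a] R) → 4

== RESULT ==
h | v | a
1 | r | 1
7 | t | 7
7 | t | 7
8 | p | 8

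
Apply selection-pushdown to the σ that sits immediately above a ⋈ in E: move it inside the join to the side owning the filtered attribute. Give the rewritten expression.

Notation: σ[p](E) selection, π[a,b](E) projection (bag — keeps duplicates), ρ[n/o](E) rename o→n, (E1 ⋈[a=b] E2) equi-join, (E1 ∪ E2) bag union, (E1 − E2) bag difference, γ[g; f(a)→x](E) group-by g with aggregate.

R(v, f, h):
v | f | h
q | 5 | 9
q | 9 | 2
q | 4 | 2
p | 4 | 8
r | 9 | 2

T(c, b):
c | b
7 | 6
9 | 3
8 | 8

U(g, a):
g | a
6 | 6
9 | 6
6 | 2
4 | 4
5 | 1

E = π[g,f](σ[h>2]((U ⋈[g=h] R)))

σ filters on h, owned by the right side.
E' = π[g,f]((U ⋈[g=h] σ[h>2](R)))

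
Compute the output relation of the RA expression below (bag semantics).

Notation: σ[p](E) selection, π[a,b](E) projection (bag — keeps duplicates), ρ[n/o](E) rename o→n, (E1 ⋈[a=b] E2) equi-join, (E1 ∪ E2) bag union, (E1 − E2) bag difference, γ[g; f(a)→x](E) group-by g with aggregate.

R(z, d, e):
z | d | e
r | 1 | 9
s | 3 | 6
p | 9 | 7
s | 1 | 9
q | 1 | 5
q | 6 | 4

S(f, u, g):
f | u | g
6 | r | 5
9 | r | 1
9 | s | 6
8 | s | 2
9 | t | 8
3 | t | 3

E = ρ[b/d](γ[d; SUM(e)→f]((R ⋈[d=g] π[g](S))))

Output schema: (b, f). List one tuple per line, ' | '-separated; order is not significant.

Stepwise |·|:
  R → 6
  S → 6
  π[g](S) → 6
  (R ⋈[d=g] π[g](S)) → 5
  γ[d; SUM(e)→f]((R ⋈[d=g] π[g](S))) → 3
  ρ[b/d](γ[d; SUM(e)→f]((R ⋈[d=g] π[g](S)))) → 3

== RESULT ==
b | f
1 | 23
3 | 6
6 | 4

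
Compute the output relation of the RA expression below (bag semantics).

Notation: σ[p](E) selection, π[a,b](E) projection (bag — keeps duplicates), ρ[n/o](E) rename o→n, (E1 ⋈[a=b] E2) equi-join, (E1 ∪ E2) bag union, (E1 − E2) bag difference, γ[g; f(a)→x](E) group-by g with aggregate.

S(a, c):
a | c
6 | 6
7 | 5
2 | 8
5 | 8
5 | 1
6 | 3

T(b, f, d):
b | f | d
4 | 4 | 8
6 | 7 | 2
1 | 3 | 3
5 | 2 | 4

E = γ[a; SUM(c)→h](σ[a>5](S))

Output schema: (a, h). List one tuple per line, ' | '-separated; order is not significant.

Row counts bottom-up:
  S → 6
  σ[a>5](S) → 3
  γ[a; SUM(c)→h](σ[a>5](S)) → 2

== RESULT ==
a | h
6 | 9
7 | 5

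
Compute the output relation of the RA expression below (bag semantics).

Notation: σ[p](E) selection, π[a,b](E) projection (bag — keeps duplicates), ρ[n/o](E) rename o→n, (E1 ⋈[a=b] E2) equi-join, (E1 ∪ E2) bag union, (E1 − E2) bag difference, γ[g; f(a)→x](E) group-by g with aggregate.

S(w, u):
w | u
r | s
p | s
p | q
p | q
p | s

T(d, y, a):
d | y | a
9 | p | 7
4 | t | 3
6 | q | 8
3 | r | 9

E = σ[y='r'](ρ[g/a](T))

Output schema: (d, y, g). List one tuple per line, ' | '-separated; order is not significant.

Per-node cardinality:
  T → 4
  ρ[g/a](T) → 4
  σ[y='r'](ρ[g/a](T)) → 1

== RESULT ==
d | y | g
3 | r | 9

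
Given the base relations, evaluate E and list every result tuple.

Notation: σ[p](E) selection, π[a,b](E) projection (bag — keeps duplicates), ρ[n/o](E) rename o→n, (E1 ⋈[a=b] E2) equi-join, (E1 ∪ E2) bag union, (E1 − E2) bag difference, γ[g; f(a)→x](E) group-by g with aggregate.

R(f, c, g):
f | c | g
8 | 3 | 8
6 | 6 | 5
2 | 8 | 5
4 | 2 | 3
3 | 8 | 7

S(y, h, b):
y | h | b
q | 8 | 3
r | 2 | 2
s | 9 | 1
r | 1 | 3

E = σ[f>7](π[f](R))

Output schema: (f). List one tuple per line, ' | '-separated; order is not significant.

Stepwise |·|:
  R → 5
  π[f](R) → 5
  σ[f>7](π[f](R)) → 1

== RESULT ==
f
8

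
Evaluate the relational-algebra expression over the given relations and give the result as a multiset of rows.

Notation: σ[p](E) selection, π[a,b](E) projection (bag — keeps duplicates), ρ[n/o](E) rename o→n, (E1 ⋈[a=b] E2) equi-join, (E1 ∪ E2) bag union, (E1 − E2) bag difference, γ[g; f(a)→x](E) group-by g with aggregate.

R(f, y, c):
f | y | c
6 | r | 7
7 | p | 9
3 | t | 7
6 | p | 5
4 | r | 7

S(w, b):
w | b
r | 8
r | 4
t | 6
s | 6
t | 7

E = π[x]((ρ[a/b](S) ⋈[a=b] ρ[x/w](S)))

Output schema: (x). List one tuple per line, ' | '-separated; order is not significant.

Row counts bottom-up:
  S → 5
  ρ[a/b](S) → 5
  S → 5
  ρ[x/w](S) → 5
  (ρ[a/b](S) ⋈[a=b] ρ[x/w](S)) → 7
  π[x]((ρ[a/b](S) ⋈[a=b] ρ[x/w](S))) → 7

== RESULT ==
x
r
r
s
s
t
t
t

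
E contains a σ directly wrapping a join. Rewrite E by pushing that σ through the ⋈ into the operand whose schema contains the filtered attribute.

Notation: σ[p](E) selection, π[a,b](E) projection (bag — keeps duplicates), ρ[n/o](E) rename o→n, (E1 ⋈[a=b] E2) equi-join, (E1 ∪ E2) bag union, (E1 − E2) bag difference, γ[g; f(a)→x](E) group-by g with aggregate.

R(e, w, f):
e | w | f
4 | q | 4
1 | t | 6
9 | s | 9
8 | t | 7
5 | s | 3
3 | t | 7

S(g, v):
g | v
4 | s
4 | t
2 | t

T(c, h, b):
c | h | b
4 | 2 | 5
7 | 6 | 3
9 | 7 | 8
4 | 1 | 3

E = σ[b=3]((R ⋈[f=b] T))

σ filters on b, owned by the right side.
E' = (R ⋈[f=b] σ[b=3](T))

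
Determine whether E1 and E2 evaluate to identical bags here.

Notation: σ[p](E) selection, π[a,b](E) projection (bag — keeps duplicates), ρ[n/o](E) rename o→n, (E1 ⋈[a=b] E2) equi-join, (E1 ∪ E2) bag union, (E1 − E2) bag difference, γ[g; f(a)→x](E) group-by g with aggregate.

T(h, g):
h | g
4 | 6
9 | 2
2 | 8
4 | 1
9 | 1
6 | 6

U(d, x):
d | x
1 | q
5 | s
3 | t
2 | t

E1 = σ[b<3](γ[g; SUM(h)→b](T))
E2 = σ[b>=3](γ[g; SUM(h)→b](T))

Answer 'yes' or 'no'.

E1 stepwise |·|:
  T → 6
  γ[g; SUM(h)→b](T) → 4
  σ[b<3](γ[g; SUM(h)→b](T)) → 1
E2 stepwise |·|:
  T → 6
  γ[g; SUM(h)→b](T) → 4
  σ[b>=3](γ[g; SUM(h)→b](T)) → 3

E1 result:
g | b
8 | 2
E2 result:
g | b
1 | 13
2 | 9
6 | 10
Witness: (8, 2) appears 1× in E1 but 0× in E2.

no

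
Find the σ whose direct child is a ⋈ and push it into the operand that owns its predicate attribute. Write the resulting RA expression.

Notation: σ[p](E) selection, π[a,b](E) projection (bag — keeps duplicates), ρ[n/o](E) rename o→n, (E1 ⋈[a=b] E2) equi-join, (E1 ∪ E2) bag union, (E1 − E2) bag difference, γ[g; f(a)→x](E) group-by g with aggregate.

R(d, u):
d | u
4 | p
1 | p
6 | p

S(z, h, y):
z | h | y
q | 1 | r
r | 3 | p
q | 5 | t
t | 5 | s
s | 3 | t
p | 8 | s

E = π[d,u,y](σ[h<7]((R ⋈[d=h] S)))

σ filters on h, owned by the right side.
E' = π[d,u,y]((R ⋈[d=h] σ[h<7](S)))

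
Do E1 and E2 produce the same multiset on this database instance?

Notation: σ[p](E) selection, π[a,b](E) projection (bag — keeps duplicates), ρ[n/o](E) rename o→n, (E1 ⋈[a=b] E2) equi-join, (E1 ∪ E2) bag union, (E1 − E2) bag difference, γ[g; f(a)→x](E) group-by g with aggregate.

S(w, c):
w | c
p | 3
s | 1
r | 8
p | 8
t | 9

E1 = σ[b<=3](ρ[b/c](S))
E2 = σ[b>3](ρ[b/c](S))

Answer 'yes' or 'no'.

E1 row counts bottom-up:
  S → 5
  ρ[b/c](S) → 5
  σ[b<=3](ρ[b/c](S)) → 2
E2 row counts bottom-up:
  S → 5
  ρ[b/c](S) → 5
  σ[b>3](ρ[b/c](S)) → 3

E1 result:
w | b
p | 3
s | 1
E2 result:
w | b
p | 8
r | 8
t | 9
Witness: ('s', 1) appears 1× in E1 but 0× in E2.

no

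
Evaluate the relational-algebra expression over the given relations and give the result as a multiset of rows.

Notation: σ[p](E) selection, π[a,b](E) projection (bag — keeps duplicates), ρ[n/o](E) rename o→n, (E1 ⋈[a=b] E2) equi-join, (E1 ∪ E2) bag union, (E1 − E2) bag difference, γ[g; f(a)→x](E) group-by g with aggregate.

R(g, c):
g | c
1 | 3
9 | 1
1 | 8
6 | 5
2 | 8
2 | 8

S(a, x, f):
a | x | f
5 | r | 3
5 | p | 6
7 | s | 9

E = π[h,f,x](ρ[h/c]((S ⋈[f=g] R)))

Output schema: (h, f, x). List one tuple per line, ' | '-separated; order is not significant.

Per-node cardinality:
  S → 3
  R → 6
  (S ⋈[f=g] R) → 2
  ρ[h/c]((S ⋈[f=g] R)) → 2
  π[h,f,x](ρ[h/c]((S ⋈[f=g] R))) → 2

== RESULT ==
h | f | x
1 | 9 | s
5 | 6 | p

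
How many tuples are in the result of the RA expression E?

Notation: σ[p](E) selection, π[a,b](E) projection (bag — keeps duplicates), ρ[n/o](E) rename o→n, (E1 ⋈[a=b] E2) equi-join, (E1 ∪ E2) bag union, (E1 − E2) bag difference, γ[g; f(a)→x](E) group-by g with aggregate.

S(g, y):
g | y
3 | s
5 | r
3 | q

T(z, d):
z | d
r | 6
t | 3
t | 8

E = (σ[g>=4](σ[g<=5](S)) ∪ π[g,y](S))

Stepwise |·|:
  S → 3
  σ[g<=5](S) → 3
  σ[g>=4](σ[g<=5](S)) → 1
  S → 3
  π[g,y](S) → 3
  (σ[g>=4](σ[g<=5](S)) ∪ π[g,y](S)) → 4

|E| = 4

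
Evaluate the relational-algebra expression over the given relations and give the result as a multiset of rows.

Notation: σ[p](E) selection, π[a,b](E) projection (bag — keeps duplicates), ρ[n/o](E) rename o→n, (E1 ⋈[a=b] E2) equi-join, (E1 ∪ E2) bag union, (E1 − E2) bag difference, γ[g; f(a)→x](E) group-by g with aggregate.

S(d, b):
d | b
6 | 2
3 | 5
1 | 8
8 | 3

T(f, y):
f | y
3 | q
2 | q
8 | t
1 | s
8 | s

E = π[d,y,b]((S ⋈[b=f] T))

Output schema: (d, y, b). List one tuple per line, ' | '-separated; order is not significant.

Stepwise |·|:
  S → 4
  T → 5
  (S ⋈[b=f] T) → 4
  π[d,y,b]((S ⋈[b=f] T)) → 4

== RESULT ==
d | y | b
1 | s | 8
1 | t | 8
6 | q | 2
8 | q | 3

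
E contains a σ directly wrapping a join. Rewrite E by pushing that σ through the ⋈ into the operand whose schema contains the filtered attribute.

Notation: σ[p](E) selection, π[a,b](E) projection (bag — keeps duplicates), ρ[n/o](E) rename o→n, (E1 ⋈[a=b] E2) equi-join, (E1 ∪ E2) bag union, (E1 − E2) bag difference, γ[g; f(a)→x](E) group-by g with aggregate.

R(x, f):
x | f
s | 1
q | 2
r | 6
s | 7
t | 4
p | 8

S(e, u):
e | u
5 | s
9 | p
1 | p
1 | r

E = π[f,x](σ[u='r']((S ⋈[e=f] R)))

σ filters on u, owned by the left side.
E' = π[f,x]((σ[u='r'](S) ⋈[e=f] R))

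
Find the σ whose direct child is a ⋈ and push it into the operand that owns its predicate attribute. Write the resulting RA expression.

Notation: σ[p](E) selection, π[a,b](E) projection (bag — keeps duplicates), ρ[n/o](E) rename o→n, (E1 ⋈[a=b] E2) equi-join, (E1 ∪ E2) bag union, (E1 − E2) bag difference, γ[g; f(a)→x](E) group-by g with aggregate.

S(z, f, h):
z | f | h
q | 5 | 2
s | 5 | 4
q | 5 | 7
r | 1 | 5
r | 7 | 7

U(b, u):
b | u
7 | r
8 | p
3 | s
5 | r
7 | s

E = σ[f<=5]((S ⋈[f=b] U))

σ filters on f, owned by the left side.
E' = (σ[f<=5](S) ⋈[f=b] U)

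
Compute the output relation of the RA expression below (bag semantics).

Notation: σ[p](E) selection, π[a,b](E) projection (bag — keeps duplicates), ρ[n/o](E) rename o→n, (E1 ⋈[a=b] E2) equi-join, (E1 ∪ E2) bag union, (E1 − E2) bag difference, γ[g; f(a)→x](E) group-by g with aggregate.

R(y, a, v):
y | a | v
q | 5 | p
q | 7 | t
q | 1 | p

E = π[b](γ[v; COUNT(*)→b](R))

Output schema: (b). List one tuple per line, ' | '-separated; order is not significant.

Stepwise |·|:
  R → 3
  γ[v; COUNT(*)→b](R) → 2
  π[b](γ[v; COUNT(*)→b](R)) → 2

== RESULT ==
b
1
2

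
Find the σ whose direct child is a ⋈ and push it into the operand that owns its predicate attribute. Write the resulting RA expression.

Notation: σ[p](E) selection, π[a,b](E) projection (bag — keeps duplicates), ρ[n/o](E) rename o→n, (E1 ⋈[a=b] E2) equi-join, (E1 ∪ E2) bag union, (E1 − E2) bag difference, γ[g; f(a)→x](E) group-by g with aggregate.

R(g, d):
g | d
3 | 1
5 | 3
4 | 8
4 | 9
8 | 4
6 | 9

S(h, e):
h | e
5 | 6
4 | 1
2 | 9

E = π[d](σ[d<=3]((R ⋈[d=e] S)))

σ filters on d, owned by the left side.
E' = π[d]((σ[d<=3](R) ⋈[d=e] S))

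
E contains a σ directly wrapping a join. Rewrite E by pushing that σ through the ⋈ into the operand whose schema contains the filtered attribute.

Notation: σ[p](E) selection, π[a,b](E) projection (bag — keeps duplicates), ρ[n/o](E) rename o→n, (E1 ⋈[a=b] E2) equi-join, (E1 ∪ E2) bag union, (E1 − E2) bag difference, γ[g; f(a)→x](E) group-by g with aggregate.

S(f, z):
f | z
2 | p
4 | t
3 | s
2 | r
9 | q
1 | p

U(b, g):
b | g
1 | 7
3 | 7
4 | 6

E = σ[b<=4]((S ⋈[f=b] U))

σ filters on b, owned by the right side.
E' = (S ⋈[f=b] σ[b<=4](U))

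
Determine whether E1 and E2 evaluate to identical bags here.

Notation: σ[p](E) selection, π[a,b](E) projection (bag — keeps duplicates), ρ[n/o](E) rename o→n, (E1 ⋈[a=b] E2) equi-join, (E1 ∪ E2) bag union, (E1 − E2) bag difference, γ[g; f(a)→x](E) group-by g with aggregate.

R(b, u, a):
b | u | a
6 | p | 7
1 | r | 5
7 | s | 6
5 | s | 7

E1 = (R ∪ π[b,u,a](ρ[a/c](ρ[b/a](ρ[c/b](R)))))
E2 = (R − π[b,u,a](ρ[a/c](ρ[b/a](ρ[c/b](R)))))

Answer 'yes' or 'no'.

E1 stepwise |·|:
  R → 4
  R → 4
  ρ[c/b](R) → 4
  ρ[b/a](ρ[c/b](R)) → 4
  ρ[a/c](ρ[b/a](ρ[c/b](R))) → 4
  π[b,u,a](ρ[a/c](ρ[b/a](ρ[c/b](R)))) → 4
  (R ∪ π[b,u,a](ρ[a/c](ρ[b/a](ρ[c/b](R))))) → 8
E2 stepwise |·|:
  R → 4
  R → 4
  ρ[c/b](R) → 4
  ρ[b/a](ρ[c/b](R)) → 4
  ρ[a/c](ρ[b/a](ρ[c/b](R))) → 4
  π[b,u,a](ρ[a/c](ρ[b/a](ρ[c/b](R)))) → 4
  (R − π[b,u,a](ρ[a/c](ρ[b/a](ρ[c/b](R))))) → 4

E1 result:
b | u | a
1 | r | 5
5 | r | 1
5 | s | 7
6 | p | 7
6 | s | 7
7 | p | 6
7 | s | 5
7 | s | 6
E2 result:
b | u | a
1 | r | 5
5 | s | 7
6 | p | 7
7 | s | 6
Witness: (7, 'p', 6) appears 1× in E1 but 0× in E2.

no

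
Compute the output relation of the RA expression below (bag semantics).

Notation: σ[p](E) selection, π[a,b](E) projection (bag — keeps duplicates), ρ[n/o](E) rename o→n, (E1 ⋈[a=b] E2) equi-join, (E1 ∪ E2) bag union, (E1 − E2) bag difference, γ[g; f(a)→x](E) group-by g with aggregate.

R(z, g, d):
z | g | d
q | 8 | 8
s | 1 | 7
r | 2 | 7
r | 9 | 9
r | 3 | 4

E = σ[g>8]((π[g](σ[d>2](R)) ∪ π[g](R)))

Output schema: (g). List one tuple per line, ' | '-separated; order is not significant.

Row counts bottom-up:
  R → 5
  σ[d>2](R) → 5
  π[g](σ[d>2](R)) → 5
  R → 5
  π[g](R) → 5
  (π[g](σ[d>2](R)) ∪ π[g](R)) → 10
  σ[g>8]((π[g](σ[d>2](R)) ∪ π[g](R))) → 2

== RESULT ==
g
9
9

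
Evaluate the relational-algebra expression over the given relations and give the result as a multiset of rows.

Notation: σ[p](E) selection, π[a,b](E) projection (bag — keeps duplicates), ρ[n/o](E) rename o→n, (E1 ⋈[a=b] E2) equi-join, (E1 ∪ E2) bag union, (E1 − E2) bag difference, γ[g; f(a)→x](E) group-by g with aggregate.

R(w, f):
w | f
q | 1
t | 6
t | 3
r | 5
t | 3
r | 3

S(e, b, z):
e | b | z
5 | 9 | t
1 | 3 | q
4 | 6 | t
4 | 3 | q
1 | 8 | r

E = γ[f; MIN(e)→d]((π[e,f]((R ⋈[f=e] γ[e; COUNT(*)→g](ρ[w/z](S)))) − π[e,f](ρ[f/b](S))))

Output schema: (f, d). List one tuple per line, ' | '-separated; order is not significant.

Row counts bottom-up:
  R → 6
  S → 5
  ρ[w/z](S) → 5
  γ[e; COUNT(*)→g](ρ[w/z](S)) → 3
  (R ⋈[f=e] γ[e; COUNT(*)→g](ρ[w/z](S))) → 2
  π[e,f]((R ⋈[f=e] γ[e; COUNT(*)→g](ρ[w/z](S)))) → 2
  S → 5
  ρ[f/b](S) → 5
  π[e,f](ρ[f/b](S)) → 5
  (π[e,f]((R ⋈[f=e] γ[e; COUNT(*)→g](ρ[w/z](S)))) − π[e,f](ρ[f/b](S))) → 2
  γ[f; MIN(e)→d]((π[e,f]((R ⋈[f=e] γ[e; COUNT(*)→g](ρ[w/z](S)))) − π[e,f](ρ[f/b](S)))) → 2

== RESULT ==
f | d
1 | 1
5 | 5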